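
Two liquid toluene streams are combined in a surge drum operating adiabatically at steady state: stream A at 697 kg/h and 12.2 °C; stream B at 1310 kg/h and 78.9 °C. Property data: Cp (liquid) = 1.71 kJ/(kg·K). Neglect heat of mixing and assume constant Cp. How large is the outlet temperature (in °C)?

Adiabatic, steady state ⇒ Σ ṁᵢCp,ᵢ(T_out − Tᵢ) = 0
T_out = Σ ṁᵢCp,ᵢTᵢ / Σ ṁᵢCp,ᵢ
      = 191280 / 3432 = 55.736 °C

T_out = 55.7 °C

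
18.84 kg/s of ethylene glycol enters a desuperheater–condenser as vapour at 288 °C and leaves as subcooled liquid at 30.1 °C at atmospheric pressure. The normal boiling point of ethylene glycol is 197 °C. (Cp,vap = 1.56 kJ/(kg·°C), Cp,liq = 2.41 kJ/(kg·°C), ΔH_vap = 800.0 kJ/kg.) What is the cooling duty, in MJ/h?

Q_c = 91200 MJ/h

vapour 288→197 °C: -141.96 kJ/kg
condensation at 197 °C: -800 kJ/kg
liquid 197→30.1 °C: -402.23 kJ/kg
Δh = -141.96 + -800 + -402.23 = -1344.2 kJ/kg
Q = ṁ·Δh = 18.84 kg/s × -1344.2 kJ/kg = -25325 kJ/s
|Q| = 25325 kW = 91168 MJ/h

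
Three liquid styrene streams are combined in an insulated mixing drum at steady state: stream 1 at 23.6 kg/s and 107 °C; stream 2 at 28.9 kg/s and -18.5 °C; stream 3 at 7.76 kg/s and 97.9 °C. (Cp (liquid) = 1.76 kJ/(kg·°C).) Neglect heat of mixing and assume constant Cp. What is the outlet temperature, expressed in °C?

Energy balance with Q = 0: Σ ṁᵢCp,ᵢ(T_out − Tᵢ) = 0
Σ ṁᵢCp,ᵢTᵢ = 23.6×1.76×107 + 28.9×1.76×-18.5 + 7.76×1.76×97.9 = 4840.4
Σ ṁᵢCp,ᵢ = 23.6×1.76 + 28.9×1.76 + 7.76×1.76 = 106.06
T_out = 4840.4 / 106.06 = 45.64 °C

T_out = 45.6 °C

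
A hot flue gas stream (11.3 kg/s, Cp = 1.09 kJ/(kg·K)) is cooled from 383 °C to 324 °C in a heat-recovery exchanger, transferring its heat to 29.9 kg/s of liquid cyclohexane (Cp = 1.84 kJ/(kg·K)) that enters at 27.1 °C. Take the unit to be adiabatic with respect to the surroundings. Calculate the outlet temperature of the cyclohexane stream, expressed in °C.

T_c,out = 40.3 °C

Heat released by hot stream: Q = 11.3 × 1.09 × (383 − 324) = 726.7 kJ/s
Energy balance on cold side (adiabatic exchanger): Q = ṁ_c·Cp_c·(T_c,out − T_c,in)
T_c,out = 27.1 + 726.7/(29.9 × 1.84) = 40.309 °C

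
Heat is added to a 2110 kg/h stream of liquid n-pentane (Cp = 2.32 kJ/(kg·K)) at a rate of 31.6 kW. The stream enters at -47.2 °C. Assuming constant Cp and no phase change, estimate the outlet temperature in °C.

T_out = -24.0 °C

Q = 31.6 kW = 113760 kJ/h
ΔT = Q/(ṁ·Cp) = 113760/(2110×2.32) = 23.239 K
T_out = -47.2 + 23.239 = -23.961 °C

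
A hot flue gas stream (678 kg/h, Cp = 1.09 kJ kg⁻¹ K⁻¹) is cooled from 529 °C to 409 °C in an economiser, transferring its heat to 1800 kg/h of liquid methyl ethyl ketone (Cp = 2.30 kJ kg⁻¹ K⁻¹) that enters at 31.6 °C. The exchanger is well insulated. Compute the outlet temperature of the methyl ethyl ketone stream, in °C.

T_c,out = 53.0 °C

Heat released by hot stream: Q = 678 × 1.09 × (529 − 409) = 88682 kJ/h
Energy balance on cold side (adiabatic exchanger): Q = ṁ_c·Cp_c·(T_c,out − T_c,in)
T_c,out = 31.6 + 88682/(1800 × 2.30) = 53.021 °C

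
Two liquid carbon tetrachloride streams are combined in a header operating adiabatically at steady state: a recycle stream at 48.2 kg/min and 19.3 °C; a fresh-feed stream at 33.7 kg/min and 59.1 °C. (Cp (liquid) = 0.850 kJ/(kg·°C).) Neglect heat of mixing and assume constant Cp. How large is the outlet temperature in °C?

Energy balance with Q = 0: Σ ṁᵢCp,ᵢ(T_out − Tᵢ) = 0
T_out = Σ ṁᵢCp,ᵢTᵢ / Σ ṁᵢCp,ᵢ
      = 2483.6 / 69.615 = 35.677 °C

T_out = 35.7 °C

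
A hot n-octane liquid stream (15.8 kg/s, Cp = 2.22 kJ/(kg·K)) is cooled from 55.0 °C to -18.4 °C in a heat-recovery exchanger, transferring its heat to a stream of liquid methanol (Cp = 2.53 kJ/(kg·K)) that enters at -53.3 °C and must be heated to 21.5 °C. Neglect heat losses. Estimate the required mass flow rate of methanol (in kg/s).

Heat released by hot stream: Q = 15.8 × 2.22 × (55.0 − -18.4) = 2574.6 kJ/s
Energy balance on cold side (adiabatic exchanger): Q = ṁ_c·Cp_c·(T_c,out − T_c,in)
ṁ_c = 2574.6 / [2.53 × (21.5 − -53.3)] = 13.605 kg/s

ṁ_c = 13.6 kg/s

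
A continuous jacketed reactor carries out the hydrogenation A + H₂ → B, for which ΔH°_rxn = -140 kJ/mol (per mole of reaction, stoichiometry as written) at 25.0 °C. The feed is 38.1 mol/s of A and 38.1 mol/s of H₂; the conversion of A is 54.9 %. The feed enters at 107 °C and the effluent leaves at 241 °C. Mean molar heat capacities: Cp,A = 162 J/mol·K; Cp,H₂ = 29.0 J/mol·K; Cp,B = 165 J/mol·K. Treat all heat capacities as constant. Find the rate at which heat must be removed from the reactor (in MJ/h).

Q_out = 7450 MJ/h

Extent of reaction ξ = 0.549 × 38.1 = 20.917 mol/s
Reaction term: ξ·ΔH°_rxn = 20.917 × -140 = -2928.4 kJ/s
Sensible, feed 107→25 °C: -596.72 kJ/s
Outlet flows (mol/s): A 17.183, H₂ 17.183, B 20.917
Sensible, products 25→241 °C: 1454.4 kJ/s
Q = ΔH = -2070.7 kJ/s = -2070.7 kW
Heat removed = 7454.5 MJ/h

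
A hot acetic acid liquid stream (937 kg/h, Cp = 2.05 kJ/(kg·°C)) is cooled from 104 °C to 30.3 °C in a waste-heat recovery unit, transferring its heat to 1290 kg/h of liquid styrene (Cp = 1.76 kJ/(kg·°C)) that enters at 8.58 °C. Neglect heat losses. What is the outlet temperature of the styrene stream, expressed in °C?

Heat released by hot stream: Q = 937 × 2.05 × (104 − 30.3) = 141570 kJ/h
Energy balance on cold side (adiabatic exchanger): Q = ṁ_c·Cp_c·(T_c,out − T_c,in)
T_c,out = 8.58 + 141570/(1290 × 1.76) = 70.933 °C

T_c,out = 70.9 °C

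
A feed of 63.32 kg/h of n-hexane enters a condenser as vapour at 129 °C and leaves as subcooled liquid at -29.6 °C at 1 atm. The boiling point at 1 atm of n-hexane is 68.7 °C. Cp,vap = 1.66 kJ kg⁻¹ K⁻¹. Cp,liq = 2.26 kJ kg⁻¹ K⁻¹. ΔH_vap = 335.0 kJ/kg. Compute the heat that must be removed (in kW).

vapour 129→68.7 °C: -100.1 kJ/kg
condensation at 68.7 °C: -335 kJ/kg
liquid 68.7→-29.6 °C: -222.16 kJ/kg
Δh = -100.1 + -335 + -222.16 = -657.26 kJ/kg
Q = ṁ·Δh = 63.32 kg/h × -657.26 kJ/kg = -41617 kJ/h
|Q| = 11.56 kW

Q_c = 11.6 kW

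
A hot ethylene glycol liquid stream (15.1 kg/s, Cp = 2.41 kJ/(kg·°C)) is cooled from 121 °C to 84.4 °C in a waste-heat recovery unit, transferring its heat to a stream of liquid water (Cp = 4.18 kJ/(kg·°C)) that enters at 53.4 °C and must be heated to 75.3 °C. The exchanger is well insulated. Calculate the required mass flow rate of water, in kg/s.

ṁ_c = 14.5 kg/s

Heat released by hot stream: Q = 15.1 × 2.41 × (121 − 84.4) = 1331.9 kJ/s
Energy balance on cold side (adiabatic exchanger): Q = ṁ_c·Cp_c·(T_c,out − T_c,in)
ṁ_c = 1331.9 / [4.18 × (75.3 − 53.4)] = 14.55 kg/s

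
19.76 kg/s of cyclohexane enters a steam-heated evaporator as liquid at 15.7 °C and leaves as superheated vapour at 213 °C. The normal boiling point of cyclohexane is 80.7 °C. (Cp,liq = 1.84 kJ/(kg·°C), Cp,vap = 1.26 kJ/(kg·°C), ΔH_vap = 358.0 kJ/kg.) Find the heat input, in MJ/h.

Q = 45800 MJ/h

liquid 15.7→80.7 °C: 119.6 kJ/kg
vaporisation at 80.7 °C: 358 kJ/kg
vapour 80.7→213 °C: 166.7 kJ/kg
Δh = 119.6 + 358 + 166.7 = 644.3 kJ/kg
Q = ṁ·Δh = 19.76 kg/s × 644.3 kJ/kg = 12731 kJ/s
|Q| = 12731 kW = 45833 MJ/h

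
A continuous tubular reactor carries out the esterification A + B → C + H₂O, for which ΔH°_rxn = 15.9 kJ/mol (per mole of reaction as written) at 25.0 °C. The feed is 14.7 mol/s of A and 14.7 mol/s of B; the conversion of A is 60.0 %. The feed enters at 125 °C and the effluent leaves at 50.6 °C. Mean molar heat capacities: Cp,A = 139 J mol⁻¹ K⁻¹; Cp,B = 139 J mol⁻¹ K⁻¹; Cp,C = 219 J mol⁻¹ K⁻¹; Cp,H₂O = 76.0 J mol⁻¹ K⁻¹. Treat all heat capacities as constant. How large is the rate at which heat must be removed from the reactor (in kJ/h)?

Extent of reaction ξ = 0.600 × 14.7 = 8.82 mol/s
Reaction term: ξ·ΔH°_rxn = 8.82 × 15.9 = 140.24 kJ/s
Sensible, feed 125→25 °C: -408.66 kJ/s
Outlet flows (mol/s): A 5.88, B 5.88, C 8.82, H₂O 8.82
Sensible, products 25→50.6 °C: 108.46 kJ/s
Q = ΔH = -159.97 kJ/s = -159.97 kW
Heat removed = 575880 kJ/h

Q_out = 576000 kJ/h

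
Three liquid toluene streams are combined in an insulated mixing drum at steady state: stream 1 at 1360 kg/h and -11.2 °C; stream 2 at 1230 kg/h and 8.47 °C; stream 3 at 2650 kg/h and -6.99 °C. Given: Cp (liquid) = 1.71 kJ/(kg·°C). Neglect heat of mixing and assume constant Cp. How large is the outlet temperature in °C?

Energy balance with Q = 0: Σ ṁᵢCp,ᵢ(T_out − Tᵢ) = 0
Σ ṁᵢCp,ᵢTᵢ = 1360×1.71×-11.2 + 1230×1.71×8.47 + 2650×1.71×-6.99 = -39907
Σ ṁᵢCp,ᵢ = 1360×1.71 + 1230×1.71 + 2650×1.71 = 8960.4
T_out = -39907 / 8960.4 = -4.4537 °C

T_out = -4.45 °C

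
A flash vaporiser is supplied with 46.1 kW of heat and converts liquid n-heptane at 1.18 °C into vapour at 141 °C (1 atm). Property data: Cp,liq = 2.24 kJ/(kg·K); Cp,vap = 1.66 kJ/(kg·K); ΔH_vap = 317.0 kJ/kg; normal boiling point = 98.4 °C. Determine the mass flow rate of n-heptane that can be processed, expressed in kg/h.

ṁ = 274 kg/h

Δh = 2.24×(98.4−1.18) + 317.0 + 1.66×(141−98.4) = 605.49 kJ/kg
Q = 46.1 kW = 46.1 kJ/s = 165960 kJ/h
ṁ = Q/Δh = 165960 / 605.49 = 274.09 kg/h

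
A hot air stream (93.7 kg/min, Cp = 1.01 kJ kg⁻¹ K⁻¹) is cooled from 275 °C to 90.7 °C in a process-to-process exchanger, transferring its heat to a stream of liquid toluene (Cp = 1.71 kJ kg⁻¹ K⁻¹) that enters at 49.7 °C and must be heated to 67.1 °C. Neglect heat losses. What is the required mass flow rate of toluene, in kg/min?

ṁ_c = 586 kg/min

Heat released by hot stream: Q = 93.7 × 1.01 × (275 − 90.7) = 17442 kJ/min
Energy balance on cold side (adiabatic exchanger): Q = ṁ_c·Cp_c·(T_c,out − T_c,in)
ṁ_c = 17442 / [1.71 × (67.1 − 49.7)] = 586.19 kg/min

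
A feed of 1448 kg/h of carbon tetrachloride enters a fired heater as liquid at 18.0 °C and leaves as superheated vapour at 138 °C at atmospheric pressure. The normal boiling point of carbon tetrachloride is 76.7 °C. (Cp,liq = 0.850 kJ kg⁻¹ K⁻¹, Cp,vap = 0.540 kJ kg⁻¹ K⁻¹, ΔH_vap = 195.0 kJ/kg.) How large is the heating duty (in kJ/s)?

Q = 112 kJ/s

liquid 18.0→76.7 °C: 49.895 kJ/kg
vaporisation at 76.7 °C: 195 kJ/kg
vapour 76.7→138 °C: 33.102 kJ/kg
Δh = 49.895 + 195 + 33.102 = 278 kJ/kg
Q = ṁ·Δh = 1448 kg/h × 278 kJ/kg = 402540 kJ/h
|Q| = 111.82 kW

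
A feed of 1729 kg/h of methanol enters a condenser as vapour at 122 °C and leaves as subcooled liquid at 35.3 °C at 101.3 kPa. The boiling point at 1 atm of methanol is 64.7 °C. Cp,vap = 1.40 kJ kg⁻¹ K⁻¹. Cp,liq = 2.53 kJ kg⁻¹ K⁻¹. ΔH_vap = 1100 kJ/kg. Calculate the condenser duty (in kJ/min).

vapour 122→64.7 °C: -80.22 kJ/kg
condensation at 64.7 °C: -1100 kJ/kg
liquid 64.7→35.3 °C: -74.382 kJ/kg
Δh = -80.22 + -1100 + -74.382 = -1254.6 kJ/kg
Q = ṁ·Δh = 1729 kg/h × -1254.6 kJ/kg = -2.1692e+06 kJ/h
|Q| = 602.56 kW = 36153 kJ/min

Q_c = 36200 kJ/min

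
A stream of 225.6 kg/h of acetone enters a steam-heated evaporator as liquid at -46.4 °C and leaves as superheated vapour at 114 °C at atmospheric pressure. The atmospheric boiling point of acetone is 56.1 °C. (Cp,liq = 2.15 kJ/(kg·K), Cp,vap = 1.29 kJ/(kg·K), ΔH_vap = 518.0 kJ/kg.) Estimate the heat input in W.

Q = 51000 W

liquid -46.4→56.1 °C: 220.38 kJ/kg
vaporisation at 56.1 °C: 518 kJ/kg
vapour 56.1→114 °C: 74.691 kJ/kg
Δh = 220.38 + 518 + 74.691 = 813.07 kJ/kg
Q = ṁ·Δh = 225.6 kg/h × 813.07 kJ/kg = 183430 kJ/h
|Q| = 50.952 kW = 50952 W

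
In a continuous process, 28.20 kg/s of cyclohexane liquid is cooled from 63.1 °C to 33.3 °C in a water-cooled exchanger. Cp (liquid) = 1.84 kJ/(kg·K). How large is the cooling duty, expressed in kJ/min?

Q = ṁ·Cp·ΔT = 28.20 × 1.84 × (33.3 − 63.1) = -1546.3 kJ/s
Cooling duty = 92776 kJ/min

Q_c = 92800 kJ/min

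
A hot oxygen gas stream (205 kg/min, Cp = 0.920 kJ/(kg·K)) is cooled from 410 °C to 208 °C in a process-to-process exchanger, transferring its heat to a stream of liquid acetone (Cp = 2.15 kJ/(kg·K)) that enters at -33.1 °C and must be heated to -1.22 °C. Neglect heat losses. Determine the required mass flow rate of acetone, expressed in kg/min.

ṁ_c = 556 kg/min

Heat released by hot stream: Q = 205 × 0.920 × (410 − 208) = 38097 kJ/min
Energy balance on cold side (adiabatic exchanger): Q = ṁ_c·Cp_c·(T_c,out − T_c,in)
ṁ_c = 38097 / [2.15 × (-1.22 − -33.1)] = 555.82 kg/min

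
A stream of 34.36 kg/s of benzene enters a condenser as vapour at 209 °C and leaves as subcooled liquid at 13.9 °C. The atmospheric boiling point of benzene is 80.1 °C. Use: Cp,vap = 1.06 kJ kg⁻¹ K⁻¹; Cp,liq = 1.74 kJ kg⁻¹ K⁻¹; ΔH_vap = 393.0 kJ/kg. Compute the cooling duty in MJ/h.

vapour 209→80.1 °C: -136.63 kJ/kg
condensation at 80.1 °C: -393 kJ/kg
liquid 80.1→13.9 °C: -115.19 kJ/kg
Δh = -136.63 + -393 + -115.19 = -644.82 kJ/kg
Q = ṁ·Δh = 34.36 kg/s × -644.82 kJ/kg = -22156 kJ/s
|Q| = 22156 kW = 79762 MJ/h

Q_c = 79800 MJ/h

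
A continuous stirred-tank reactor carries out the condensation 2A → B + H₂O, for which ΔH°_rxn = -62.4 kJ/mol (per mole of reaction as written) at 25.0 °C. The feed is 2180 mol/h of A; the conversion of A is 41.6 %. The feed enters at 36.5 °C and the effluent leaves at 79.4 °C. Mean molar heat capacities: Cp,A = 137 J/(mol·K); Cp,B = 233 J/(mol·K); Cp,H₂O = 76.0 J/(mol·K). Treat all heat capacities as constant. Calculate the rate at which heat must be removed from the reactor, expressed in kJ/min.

Q_out = 244 kJ/min

Extent of reaction ξ = 0.416 × 2180 / 2 = 453.44 mol/h
Reaction term: ξ·ΔH°_rxn = 453.44 × -62.4 = -28295 kJ/h
Sensible, feed 36.5→25 °C: -3434.6 kJ/h
Outlet flows (mol/h): A 1273.1, B 453.44, H₂O 453.44
Sensible, products 25→79.4 °C: 17110 kJ/h
Q = ΔH = -14619 kJ/h = -4.0608 kW
Heat removed = 243.65 kJ/min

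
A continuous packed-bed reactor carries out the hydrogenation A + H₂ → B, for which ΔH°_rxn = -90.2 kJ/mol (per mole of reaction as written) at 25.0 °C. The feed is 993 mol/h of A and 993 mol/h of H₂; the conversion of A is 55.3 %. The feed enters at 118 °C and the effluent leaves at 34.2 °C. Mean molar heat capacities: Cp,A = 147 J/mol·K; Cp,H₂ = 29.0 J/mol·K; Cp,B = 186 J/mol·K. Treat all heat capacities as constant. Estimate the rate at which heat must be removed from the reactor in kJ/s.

Extent of reaction ξ = 0.553 × 993 = 549.13 mol/h
Reaction term: ξ·ΔH°_rxn = 549.13 × -90.2 = -49531 kJ/h
Sensible, feed 118→25 °C: -16253 kJ/h
Outlet flows (mol/h): A 443.87, H₂ 443.87, B 549.13
Sensible, products 25→34.2 °C: 1658.4 kJ/h
Q = ΔH = -64126 kJ/h = -17.813 kW
Heat removed = 17.813 kJ/s

Q_out = 17.8 kJ/s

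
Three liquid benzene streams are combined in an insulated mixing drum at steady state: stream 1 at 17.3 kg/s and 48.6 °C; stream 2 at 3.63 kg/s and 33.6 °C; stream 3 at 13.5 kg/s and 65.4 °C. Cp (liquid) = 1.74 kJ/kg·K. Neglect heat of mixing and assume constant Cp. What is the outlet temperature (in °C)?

T_out = 53.6 °C

No heat crosses the boundary, so H_out = H_in.
T_out = Σ ṁᵢCp,ᵢTᵢ / Σ ṁᵢCp,ᵢ
      = 3211.4 / 59.908 = 53.606 °C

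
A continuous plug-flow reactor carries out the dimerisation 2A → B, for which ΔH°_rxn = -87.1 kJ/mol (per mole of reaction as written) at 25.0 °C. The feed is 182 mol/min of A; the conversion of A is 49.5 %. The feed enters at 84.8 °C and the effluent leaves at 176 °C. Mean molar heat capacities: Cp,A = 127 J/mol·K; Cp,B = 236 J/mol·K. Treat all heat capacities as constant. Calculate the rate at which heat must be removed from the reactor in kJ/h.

Q_out = 116000 kJ/h

Extent of reaction ξ = 0.495 × 182 / 2 = 45.045 mol/min
Reaction term: ξ·ΔH°_rxn = 45.045 × -87.1 = -3923.4 kJ/min
Sensible, feed 84.8→25 °C: -1382.2 kJ/min
Outlet flows (mol/min): A 91.91, B 45.045
Sensible, products 25→176 °C: 3367.8 kJ/min
Q = ΔH = -1937.9 kJ/min = -32.298 kW
Heat removed = 116270 kJ/h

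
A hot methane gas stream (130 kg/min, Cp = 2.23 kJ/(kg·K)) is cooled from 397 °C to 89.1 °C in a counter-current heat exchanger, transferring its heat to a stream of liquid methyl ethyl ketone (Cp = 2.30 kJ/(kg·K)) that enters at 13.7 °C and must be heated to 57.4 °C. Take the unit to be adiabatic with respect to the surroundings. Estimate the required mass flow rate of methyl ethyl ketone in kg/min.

ṁ_c = 888 kg/min

Heat released by hot stream: Q = 130 × 2.23 × (397 − 89.1) = 89260 kJ/min
Energy balance on cold side (adiabatic exchanger): Q = ṁ_c·Cp_c·(T_c,out − T_c,in)
ṁ_c = 89260 / [2.30 × (57.4 − 13.7)] = 888.07 kg/min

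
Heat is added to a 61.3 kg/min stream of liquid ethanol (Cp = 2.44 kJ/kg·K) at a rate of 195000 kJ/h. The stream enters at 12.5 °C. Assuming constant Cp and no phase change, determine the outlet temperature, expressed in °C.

T_out = 34.2 °C

Q = 195000 kJ/h = 3250 kJ/min
ΔT = Q/(ṁ·Cp) = 3250/(61.3×2.44) = 21.729 K
T_out = 12.5 + 21.729 = 34.229 °C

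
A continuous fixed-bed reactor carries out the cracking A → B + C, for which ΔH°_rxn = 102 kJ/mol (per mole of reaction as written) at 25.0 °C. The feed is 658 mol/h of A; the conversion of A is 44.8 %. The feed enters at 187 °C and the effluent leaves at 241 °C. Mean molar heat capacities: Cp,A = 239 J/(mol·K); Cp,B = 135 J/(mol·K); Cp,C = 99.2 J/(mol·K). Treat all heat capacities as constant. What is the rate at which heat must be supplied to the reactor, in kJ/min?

Q_in = 638 kJ/min

Extent of reaction ξ = 0.448 × 658 = 294.78 mol/h
Reaction term: ξ·ΔH°_rxn = 294.78 × 102 = 30068 kJ/h
Sensible, feed 187→25 °C: -25476 kJ/h
Outlet flows (mol/h): A 363.22, B 294.78, C 294.78
Sensible, products 25→241 °C: 33663 kJ/h
Q = ΔH = 38254 kJ/h = 10.626 kW
Heat supplied = 637.57 kJ/min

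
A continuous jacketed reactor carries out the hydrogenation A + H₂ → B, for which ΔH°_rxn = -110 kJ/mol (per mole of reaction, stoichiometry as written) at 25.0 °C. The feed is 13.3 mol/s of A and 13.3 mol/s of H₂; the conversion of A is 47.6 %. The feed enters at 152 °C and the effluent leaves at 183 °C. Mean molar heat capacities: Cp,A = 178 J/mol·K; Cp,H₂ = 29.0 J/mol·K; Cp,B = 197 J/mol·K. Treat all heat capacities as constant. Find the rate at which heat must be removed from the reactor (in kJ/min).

Q_out = 37300 kJ/min

Extent of reaction ξ = 0.476 × 13.3 = 6.3308 mol/s
Reaction term: ξ·ΔH°_rxn = 6.3308 × -110 = -696.39 kJ/s
Sensible, feed 152→25 °C: -349.64 kJ/s
Outlet flows (mol/s): A 6.9692, H₂ 6.9692, B 6.3308
Sensible, products 25→183 °C: 424.99 kJ/s
Q = ΔH = -621.04 kJ/s = -621.04 kW
Heat removed = 37263 kJ/min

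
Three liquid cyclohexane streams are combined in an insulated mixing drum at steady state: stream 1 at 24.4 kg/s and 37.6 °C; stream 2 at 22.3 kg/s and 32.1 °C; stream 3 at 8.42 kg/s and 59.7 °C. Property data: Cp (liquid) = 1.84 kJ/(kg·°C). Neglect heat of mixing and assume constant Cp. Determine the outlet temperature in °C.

Adiabatic, steady state ⇒ Σ ṁᵢCp,ᵢ(T_out − Tᵢ) = 0
Σ ṁᵢCp,ᵢTᵢ = 24.4×1.84×37.6 + 22.3×1.84×32.1 + 8.42×1.84×59.7 = 3930.1
Σ ṁᵢCp,ᵢ = 24.4×1.84 + 22.3×1.84 + 8.42×1.84 = 101.42
T_out = 3930.1 / 101.42 = 38.751 °C

T_out = 38.8 °C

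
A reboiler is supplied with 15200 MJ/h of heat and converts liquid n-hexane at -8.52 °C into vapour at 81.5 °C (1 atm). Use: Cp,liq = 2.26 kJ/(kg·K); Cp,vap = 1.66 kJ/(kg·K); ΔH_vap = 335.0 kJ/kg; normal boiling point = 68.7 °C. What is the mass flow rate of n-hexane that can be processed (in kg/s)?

Δh = 2.26×(68.7−-8.52) + 335.0 + 1.66×(81.5−68.7) = 530.77 kJ/kg
Q = 15200 MJ/h = 4222.2 kJ/s = 4222.2 kJ/s
ṁ = Q/Δh = 4222.2 / 530.77 = 7.955 kg/s

ṁ = 7.95 kg/s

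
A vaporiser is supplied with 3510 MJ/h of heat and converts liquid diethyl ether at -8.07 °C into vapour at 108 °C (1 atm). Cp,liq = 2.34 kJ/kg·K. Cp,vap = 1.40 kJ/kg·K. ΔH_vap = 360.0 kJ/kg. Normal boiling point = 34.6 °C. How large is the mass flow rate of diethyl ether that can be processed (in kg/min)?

Δh = 2.34×(34.6−-8.07) + 360.0 + 1.40×(108−34.6) = 562.61 kJ/kg
Q = 3510 MJ/h = 975 kJ/s = 58500 kJ/min
ṁ = Q/Δh = 58500 / 562.61 = 103.98 kg/min

ṁ = 104 kg/min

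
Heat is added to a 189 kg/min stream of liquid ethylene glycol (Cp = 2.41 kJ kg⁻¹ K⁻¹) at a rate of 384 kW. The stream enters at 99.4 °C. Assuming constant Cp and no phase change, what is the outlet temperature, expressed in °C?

T_out = 150 °C

Q = 384 kW = 23040 kJ/min
ΔT = Q/(ṁ·Cp) = 23040/(189×2.41) = 50.583 K
T_out = 99.4 + 50.583 = 149.98 °C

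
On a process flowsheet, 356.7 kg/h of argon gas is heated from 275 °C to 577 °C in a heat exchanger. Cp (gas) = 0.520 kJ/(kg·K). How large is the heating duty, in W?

Q = 15600 W

Q = ṁ·Cp·ΔT = 356.7 × 0.520 × (577 − 275) = 56016 kJ/h
Converting: 56016 / 3600 s = 15.56 kW
Heating duty = 15560 W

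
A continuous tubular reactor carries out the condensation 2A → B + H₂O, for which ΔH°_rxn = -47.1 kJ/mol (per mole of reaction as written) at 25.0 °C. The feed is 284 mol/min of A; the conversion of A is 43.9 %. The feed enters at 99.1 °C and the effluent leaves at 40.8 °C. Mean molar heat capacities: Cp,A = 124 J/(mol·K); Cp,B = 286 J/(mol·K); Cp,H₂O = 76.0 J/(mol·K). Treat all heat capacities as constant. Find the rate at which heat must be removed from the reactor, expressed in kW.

Q_out = 81.3 kW

Extent of reaction ξ = 0.439 × 284 / 2 = 62.338 mol/min
Reaction term: ξ·ΔH°_rxn = 62.338 × -47.1 = -2936.1 kJ/min
Sensible, feed 99.1→25 °C: -2609.5 kJ/min
Outlet flows (mol/min): A 159.32, B 62.338, H₂O 62.338
Sensible, products 25→40.8 °C: 668.7 kJ/min
Q = ΔH = -4876.9 kJ/min = -81.282 kW
Heat removed = 81.282 kW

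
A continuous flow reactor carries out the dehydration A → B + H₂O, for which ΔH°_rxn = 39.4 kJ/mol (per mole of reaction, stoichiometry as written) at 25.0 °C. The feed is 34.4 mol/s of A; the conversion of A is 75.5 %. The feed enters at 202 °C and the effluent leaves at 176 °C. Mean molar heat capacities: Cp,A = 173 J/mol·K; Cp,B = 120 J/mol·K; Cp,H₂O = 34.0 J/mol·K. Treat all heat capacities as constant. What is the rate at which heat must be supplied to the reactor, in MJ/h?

Q_in = 2860 MJ/h

Extent of reaction ξ = 0.755 × 34.4 = 25.972 mol/s
Reaction term: ξ·ΔH°_rxn = 25.972 × 39.4 = 1023.3 kJ/s
Sensible, feed 202→25 °C: -1053.4 kJ/s
Outlet flows (mol/s): A 8.428, B 25.972, H₂O 25.972
Sensible, products 25→176 °C: 824.12 kJ/s
Q = ΔH = 794.05 kJ/s = 794.05 kW
Heat supplied = 2858.6 MJ/h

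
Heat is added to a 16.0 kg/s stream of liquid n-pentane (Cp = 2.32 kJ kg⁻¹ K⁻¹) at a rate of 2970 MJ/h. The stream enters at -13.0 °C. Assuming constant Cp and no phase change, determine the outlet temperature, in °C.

Q = 2970 MJ/h = 825 kJ/s
ΔT = Q/(ṁ·Cp) = 825/(16.0×2.32) = 22.225 K
T_out = -13.0 + 22.225 = 9.2252 °C

T_out = 9.23 °C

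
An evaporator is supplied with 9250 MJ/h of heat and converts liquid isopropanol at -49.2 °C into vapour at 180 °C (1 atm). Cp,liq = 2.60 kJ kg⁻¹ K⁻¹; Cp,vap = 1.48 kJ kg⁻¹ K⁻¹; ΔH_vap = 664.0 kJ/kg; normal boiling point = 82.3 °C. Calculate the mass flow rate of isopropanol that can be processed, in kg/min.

ṁ = 134 kg/min

Δh = 2.60×(82.3−-49.2) + 664.0 + 1.48×(180−82.3) = 1150.5 kJ/kg
Q = 9250 MJ/h = 2569.4 kJ/s = 154170 kJ/min
ṁ = Q/Δh = 154170 / 1150.5 = 134 kg/min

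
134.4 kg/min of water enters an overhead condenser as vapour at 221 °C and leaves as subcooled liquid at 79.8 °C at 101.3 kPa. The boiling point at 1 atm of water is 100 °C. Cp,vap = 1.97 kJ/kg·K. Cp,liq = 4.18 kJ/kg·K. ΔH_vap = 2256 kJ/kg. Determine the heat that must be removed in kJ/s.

Q_c = 5780 kJ/s

vapour 221→100 °C: -238.37 kJ/kg
condensation at 100 °C: -2256 kJ/kg
liquid 100→79.8 °C: -84.436 kJ/kg
Δh = -238.37 + -2256 + -84.436 = -2578.8 kJ/kg
Q = ṁ·Δh = 134.4 kg/min × -2578.8 kJ/kg = -346590 kJ/min
|Q| = 5776.5 kW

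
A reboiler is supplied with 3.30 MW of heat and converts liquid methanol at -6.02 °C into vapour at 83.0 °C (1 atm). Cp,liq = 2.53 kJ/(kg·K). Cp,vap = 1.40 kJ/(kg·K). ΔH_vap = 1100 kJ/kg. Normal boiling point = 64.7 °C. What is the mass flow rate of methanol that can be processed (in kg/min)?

Δh = 2.53×(64.7−-6.02) + 1100 + 1.40×(83.0−64.7) = 1304.5 kJ/kg
Q = 3.30 MW = 3300 kJ/s = 198000 kJ/min
ṁ = Q/Δh = 198000 / 1304.5 = 151.78 kg/min

ṁ = 152 kg/min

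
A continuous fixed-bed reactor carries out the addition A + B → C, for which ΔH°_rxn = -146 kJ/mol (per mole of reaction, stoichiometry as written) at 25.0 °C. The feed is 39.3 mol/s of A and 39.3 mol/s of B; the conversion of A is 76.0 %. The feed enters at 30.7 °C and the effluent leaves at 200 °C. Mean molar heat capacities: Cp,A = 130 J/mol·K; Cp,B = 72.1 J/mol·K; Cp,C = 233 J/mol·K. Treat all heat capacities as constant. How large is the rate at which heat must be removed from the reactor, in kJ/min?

Q_out = 171000 kJ/min

Extent of reaction ξ = 0.760 × 39.3 = 29.868 mol/s
Reaction term: ξ·ΔH°_rxn = 29.868 × -146 = -4360.7 kJ/s
Sensible, feed 30.7→25 °C: -45.272 kJ/s
Outlet flows (mol/s): A 9.432, B 9.432, C 29.868
Sensible, products 25→200 °C: 1551.5 kJ/s
Q = ΔH = -2854.5 kJ/s = -2854.5 kW
Heat removed = 171270 kJ/min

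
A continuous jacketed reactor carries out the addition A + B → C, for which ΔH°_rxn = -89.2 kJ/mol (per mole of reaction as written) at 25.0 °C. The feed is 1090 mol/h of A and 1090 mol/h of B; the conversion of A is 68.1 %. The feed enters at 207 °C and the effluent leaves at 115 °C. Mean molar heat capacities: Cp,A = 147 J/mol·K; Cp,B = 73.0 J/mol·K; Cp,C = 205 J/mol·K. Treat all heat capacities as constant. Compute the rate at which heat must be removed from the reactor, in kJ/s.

Extent of reaction ξ = 0.681 × 1090 = 742.29 mol/h
Reaction term: ξ·ΔH°_rxn = 742.29 × -89.2 = -66212 kJ/h
Sensible, feed 207→25 °C: -43644 kJ/h
Outlet flows (mol/h): A 347.71, B 347.71, C 742.29
Sensible, products 25→115 °C: 20580 kJ/h
Q = ΔH = -89276 kJ/h = -24.799 kW
Heat removed = 24.799 kJ/s

Q_out = 24.8 kJ/s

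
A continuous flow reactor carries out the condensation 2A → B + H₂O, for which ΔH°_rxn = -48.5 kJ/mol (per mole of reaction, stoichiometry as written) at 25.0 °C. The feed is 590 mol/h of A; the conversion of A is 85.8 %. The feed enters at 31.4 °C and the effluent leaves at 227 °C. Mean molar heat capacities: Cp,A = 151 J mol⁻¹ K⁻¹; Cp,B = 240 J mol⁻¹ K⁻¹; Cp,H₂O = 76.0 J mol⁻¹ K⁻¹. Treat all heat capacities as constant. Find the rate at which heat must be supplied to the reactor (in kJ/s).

Q_in = 1.63 kJ/s

Extent of reaction ξ = 0.858 × 590 / 2 = 253.11 mol/h
Reaction term: ξ·ΔH°_rxn = 253.11 × -48.5 = -12276 kJ/h
Sensible, feed 31.4→25 °C: -570.18 kJ/h
Outlet flows (mol/h): A 83.78, B 253.11, H₂O 253.11
Sensible, products 25→227 °C: 18712 kJ/h
Q = ΔH = 5866 kJ/h = 1.6294 kW
Heat supplied = 1.6294 kJ/s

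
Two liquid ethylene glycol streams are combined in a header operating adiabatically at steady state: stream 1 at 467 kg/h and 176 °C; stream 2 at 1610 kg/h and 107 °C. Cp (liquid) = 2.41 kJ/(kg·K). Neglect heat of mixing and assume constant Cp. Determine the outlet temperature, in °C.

Adiabatic, steady state ⇒ Σ ṁᵢCp,ᵢ(T_out − Tᵢ) = 0
T_out = Σ ṁᵢCp,ᵢTᵢ / Σ ṁᵢCp,ᵢ
      = 613250 / 5005.6 = 122.51 °C

T_out = 123 °C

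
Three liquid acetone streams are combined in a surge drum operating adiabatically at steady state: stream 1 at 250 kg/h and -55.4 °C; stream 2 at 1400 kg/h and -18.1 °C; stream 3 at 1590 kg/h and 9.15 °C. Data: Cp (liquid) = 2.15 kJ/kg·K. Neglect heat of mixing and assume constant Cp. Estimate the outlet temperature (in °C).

Energy balance with Q = 0: Σ ṁᵢCp,ᵢ(T_out − Tᵢ) = 0
T_out = Σ ṁᵢCp,ᵢTᵢ / Σ ṁᵢCp,ᵢ
      = -52979 / 6966 = -7.6054 °C

T_out = -7.61 °C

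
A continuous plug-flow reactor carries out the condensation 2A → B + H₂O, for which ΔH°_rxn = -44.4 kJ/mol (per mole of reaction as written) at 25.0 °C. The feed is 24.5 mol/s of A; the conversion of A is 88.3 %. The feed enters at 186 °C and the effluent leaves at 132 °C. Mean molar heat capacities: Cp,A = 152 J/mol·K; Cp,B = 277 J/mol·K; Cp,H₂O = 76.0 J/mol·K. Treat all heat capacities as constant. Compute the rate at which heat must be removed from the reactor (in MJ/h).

Extent of reaction ξ = 0.883 × 24.5 / 2 = 10.817 mol/s
Reaction term: ξ·ΔH°_rxn = 10.817 × -44.4 = -480.26 kJ/s
Sensible, feed 186→25 °C: -599.56 kJ/s
Outlet flows (mol/s): A 2.8665, B 10.817, H₂O 10.817
Sensible, products 25→132 °C: 455.18 kJ/s
Q = ΔH = -624.65 kJ/s = -624.65 kW
Heat removed = 2248.7 MJ/h

Q_out = 2250 MJ/h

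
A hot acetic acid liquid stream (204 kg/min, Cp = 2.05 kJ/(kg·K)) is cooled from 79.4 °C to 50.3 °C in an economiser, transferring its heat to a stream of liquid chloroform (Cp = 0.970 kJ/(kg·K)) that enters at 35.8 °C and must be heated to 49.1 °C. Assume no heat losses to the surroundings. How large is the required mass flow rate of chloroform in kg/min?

Heat released by hot stream: Q = 204 × 2.05 × (79.4 − 50.3) = 12170 kJ/min
Energy balance on cold side (adiabatic exchanger): Q = ṁ_c·Cp_c·(T_c,out − T_c,in)
ṁ_c = 12170 / [0.970 × (49.1 − 35.8)] = 943.31 kg/min

ṁ_c = 943 kg/min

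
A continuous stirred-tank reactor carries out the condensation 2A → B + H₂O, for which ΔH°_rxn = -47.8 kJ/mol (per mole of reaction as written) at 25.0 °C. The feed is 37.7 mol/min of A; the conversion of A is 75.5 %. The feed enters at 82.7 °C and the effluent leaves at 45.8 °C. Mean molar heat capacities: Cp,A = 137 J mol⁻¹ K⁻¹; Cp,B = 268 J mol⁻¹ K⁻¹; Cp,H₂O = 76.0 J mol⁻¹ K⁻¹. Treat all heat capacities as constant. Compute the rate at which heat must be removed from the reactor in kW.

Extent of reaction ξ = 0.755 × 37.7 / 2 = 14.232 mol/min
Reaction term: ξ·ΔH°_rxn = 14.232 × -47.8 = -680.28 kJ/min
Sensible, feed 82.7→25 °C: -298.01 kJ/min
Outlet flows (mol/min): A 9.2365, B 14.232, H₂O 14.232
Sensible, products 25→45.8 °C: 128.15 kJ/min
Q = ΔH = -850.14 kJ/min = -14.169 kW
Heat removed = 14.169 kW

Q_out = 14.2 kW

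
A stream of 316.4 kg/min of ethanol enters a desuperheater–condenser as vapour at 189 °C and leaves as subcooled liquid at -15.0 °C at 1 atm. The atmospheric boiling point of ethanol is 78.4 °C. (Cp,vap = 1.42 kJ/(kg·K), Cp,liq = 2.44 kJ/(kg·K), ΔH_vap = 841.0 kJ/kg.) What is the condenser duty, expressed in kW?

vapour 189→78.4 °C: -157.05 kJ/kg
condensation at 78.4 °C: -841 kJ/kg
liquid 78.4→-15.0 °C: -227.9 kJ/kg
Δh = -157.05 + -841 + -227.9 = -1225.9 kJ/kg
Q = ṁ·Δh = 316.4 kg/min × -1225.9 kJ/kg = -387890 kJ/min
|Q| = 6464.8 kW

Q_c = 6460 kW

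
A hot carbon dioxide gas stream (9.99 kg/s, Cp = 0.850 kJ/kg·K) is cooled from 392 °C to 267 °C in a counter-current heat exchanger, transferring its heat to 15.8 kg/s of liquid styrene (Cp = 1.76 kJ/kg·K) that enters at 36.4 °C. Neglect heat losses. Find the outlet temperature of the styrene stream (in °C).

Heat released by hot stream: Q = 9.99 × 0.850 × (392 − 267) = 1061.4 kJ/s
Energy balance on cold side (adiabatic exchanger): Q = ṁ_c·Cp_c·(T_c,out − T_c,in)
T_c,out = 36.4 + 1061.4/(15.8 × 1.76) = 74.57 °C

T_c,out = 74.6 °C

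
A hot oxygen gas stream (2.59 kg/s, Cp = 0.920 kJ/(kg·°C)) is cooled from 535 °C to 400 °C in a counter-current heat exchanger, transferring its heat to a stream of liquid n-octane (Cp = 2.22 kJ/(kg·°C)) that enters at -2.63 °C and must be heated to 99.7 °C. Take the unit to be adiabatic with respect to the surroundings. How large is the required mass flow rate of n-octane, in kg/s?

Heat released by hot stream: Q = 2.59 × 0.920 × (535 − 400) = 321.68 kJ/s
Energy balance on cold side (adiabatic exchanger): Q = ṁ_c·Cp_c·(T_c,out − T_c,in)
ṁ_c = 321.68 / [2.22 × (99.7 − -2.63)] = 1.416 kg/s

ṁ_c = 1.42 kg/s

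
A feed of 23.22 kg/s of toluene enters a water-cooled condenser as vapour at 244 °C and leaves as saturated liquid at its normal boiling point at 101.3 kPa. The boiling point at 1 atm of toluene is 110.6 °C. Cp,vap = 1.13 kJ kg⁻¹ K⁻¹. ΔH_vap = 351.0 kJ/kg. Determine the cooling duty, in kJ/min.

Q_c = 699000 kJ/min

vapour 244→110.6 °C: -150.74 kJ/kg
condensation at 110.6 °C: -351 kJ/kg
Δh = -150.74 + -351 = -501.74 kJ/kg
Q = ṁ·Δh = 23.22 kg/s × -501.74 kJ/kg = -11650 kJ/s
|Q| = 11650 kW = 699030 kJ/min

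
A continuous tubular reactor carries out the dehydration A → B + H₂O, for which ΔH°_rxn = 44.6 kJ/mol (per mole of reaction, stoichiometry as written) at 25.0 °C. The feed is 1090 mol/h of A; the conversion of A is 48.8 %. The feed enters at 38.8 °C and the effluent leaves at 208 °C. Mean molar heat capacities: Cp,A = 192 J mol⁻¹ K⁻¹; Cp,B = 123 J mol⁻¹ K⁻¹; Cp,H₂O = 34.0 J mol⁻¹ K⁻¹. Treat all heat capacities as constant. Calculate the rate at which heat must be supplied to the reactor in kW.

Q_in = 15.5 kW

Extent of reaction ξ = 0.488 × 1090 = 531.92 mol/h
Reaction term: ξ·ΔH°_rxn = 531.92 × 44.6 = 23724 kJ/h
Sensible, feed 38.8→25 °C: -2888.1 kJ/h
Outlet flows (mol/h): A 558.08, B 531.92, H₂O 531.92
Sensible, products 25→208 °C: 34891 kJ/h
Q = ΔH = 55727 kJ/h = 15.48 kW
Heat supplied = 15.48 kW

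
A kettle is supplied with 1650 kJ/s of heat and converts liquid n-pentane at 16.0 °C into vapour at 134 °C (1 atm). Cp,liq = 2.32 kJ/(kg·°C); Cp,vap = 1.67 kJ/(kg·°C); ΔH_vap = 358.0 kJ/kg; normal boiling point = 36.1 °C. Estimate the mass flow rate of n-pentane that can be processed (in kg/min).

ṁ = 174 kg/min

Δh = 2.32×(36.1−16.0) + 358.0 + 1.67×(134−36.1) = 568.12 kJ/kg
Q = 1650 kJ/s = 1650 kJ/s = 99000 kJ/min
ṁ = Q/Δh = 99000 / 568.12 = 174.26 kg/min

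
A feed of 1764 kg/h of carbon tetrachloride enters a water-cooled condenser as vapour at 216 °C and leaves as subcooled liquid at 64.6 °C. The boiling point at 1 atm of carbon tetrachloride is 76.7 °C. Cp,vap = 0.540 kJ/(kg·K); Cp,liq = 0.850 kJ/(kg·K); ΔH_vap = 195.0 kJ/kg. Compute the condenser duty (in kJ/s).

vapour 216→76.7 °C: -75.222 kJ/kg
condensation at 76.7 °C: -195 kJ/kg
liquid 76.7→64.6 °C: -10.285 kJ/kg
Δh = -75.222 + -195 + -10.285 = -280.51 kJ/kg
Q = ṁ·Δh = 1764 kg/h × -280.51 kJ/kg = -494810 kJ/h
|Q| = 137.45 kW

Q_c = 137 kJ/s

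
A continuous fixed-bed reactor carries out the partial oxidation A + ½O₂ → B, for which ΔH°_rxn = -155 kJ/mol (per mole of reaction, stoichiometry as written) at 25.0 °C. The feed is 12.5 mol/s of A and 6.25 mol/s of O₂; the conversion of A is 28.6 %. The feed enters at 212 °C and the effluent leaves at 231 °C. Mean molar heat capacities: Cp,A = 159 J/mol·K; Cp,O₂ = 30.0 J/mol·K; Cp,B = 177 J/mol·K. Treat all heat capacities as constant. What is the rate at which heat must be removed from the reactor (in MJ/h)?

Extent of reaction ξ = 0.286 × 12.5 = 3.575 mol/s
Reaction term: ξ·ΔH°_rxn = 3.575 × -155 = -554.12 kJ/s
Sensible, feed 212→25 °C: -406.73 kJ/s
Outlet flows (mol/s): A 8.925, O₂ 4.4625, B 3.575
Sensible, products 25→231 °C: 450.26 kJ/s
Q = ΔH = -510.59 kJ/s = -510.59 kW
Heat removed = 1838.1 MJ/h

Q_out = 1840 MJ/h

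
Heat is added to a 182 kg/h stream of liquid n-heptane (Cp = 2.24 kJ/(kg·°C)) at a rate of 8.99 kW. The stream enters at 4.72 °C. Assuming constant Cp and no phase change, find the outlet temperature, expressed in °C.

Q = 8.99 kW = 32364 kJ/h
ΔT = Q/(ṁ·Cp) = 32364/(182×2.24) = 79.386 K
T_out = 4.72 + 79.386 = 84.106 °C

T_out = 84.1 °C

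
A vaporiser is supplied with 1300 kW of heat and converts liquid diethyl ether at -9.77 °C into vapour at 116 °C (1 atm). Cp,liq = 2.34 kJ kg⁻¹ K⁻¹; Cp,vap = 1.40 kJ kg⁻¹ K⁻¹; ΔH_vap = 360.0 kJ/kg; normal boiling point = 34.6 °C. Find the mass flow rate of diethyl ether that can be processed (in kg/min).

ṁ = 135 kg/min

Δh = 2.34×(34.6−-9.77) + 360.0 + 1.40×(116−34.6) = 577.79 kJ/kg
Q = 1300 kW = 1300 kJ/s = 78000 kJ/min
ṁ = Q/Δh = 78000 / 577.79 = 135 kg/min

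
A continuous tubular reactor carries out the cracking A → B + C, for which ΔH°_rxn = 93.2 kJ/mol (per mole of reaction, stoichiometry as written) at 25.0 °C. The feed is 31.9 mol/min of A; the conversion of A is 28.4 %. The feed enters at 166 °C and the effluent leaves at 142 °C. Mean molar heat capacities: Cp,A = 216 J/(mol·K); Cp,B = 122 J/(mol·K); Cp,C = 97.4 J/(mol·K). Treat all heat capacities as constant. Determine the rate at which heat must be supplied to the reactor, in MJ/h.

Extent of reaction ξ = 0.284 × 31.9 = 9.0596 mol/min
Reaction term: ξ·ΔH°_rxn = 9.0596 × 93.2 = 844.35 kJ/min
Sensible, feed 166→25 °C: -971.55 kJ/min
Outlet flows (mol/min): A 22.84, B 9.0596, C 9.0596
Sensible, products 25→142 °C: 809.78 kJ/min
Q = ΔH = 682.59 kJ/min = 11.376 kW
Heat supplied = 40.955 MJ/h

Q_in = 41.0 MJ/h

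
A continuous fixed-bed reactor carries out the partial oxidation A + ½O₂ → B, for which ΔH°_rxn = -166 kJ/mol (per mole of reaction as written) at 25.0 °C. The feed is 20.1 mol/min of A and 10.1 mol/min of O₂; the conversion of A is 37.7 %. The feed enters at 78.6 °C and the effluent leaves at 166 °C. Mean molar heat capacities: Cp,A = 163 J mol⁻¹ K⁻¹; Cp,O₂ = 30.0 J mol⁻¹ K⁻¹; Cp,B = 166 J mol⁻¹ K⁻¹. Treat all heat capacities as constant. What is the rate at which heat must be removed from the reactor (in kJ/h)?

Extent of reaction ξ = 0.377 × 20.1 = 7.5777 mol/min
Reaction term: ξ·ΔH°_rxn = 7.5777 × -166 = -1257.9 kJ/min
Sensible, feed 78.6→25 °C: -191.85 kJ/min
Outlet flows (mol/min): A 12.522, O₂ 6.3111, B 7.5777
Sensible, products 25→166 °C: 491.86 kJ/min
Q = ΔH = -957.89 kJ/min = -15.965 kW
Heat removed = 57473 kJ/h

Q_out = 57500 kJ/h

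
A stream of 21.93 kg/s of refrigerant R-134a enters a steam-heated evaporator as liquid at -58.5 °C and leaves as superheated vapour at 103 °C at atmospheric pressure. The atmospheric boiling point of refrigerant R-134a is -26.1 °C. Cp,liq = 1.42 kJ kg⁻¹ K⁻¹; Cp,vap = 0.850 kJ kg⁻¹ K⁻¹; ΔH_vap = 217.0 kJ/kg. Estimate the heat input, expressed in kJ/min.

liquid -58.5→-26.1 °C: 46.008 kJ/kg
vaporisation at -26.1 °C: 217 kJ/kg
vapour -26.1→103 °C: 109.73 kJ/kg
Δh = 46.008 + 217 + 109.73 = 372.74 kJ/kg
Q = ṁ·Δh = 21.93 kg/s × 372.74 kJ/kg = 8174.3 kJ/s
|Q| = 8174.3 kW = 490460 kJ/min

Q = 490000 kJ/min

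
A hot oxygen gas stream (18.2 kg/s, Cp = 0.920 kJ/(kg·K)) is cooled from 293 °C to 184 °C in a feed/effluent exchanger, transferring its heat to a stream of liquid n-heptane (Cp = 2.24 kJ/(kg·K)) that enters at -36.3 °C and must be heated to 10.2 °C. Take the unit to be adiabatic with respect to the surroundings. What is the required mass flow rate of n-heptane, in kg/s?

Heat released by hot stream: Q = 18.2 × 0.920 × (293 − 184) = 1825.1 kJ/s
Energy balance on cold side (adiabatic exchanger): Q = ṁ_c·Cp_c·(T_c,out − T_c,in)
ṁ_c = 1825.1 / [2.24 × (10.2 − -36.3)] = 17.522 kg/s

ṁ_c = 17.5 kg/s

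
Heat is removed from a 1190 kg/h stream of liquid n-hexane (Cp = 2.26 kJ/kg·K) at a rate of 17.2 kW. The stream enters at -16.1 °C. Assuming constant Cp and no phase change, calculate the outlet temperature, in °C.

T_out = -39.1 °C

Q = 17.2 kW = 61920 kJ/h
ΔT = Q/(ṁ·Cp) = 61920/(1190×2.26) = 23.024 K
T_out = -16.1 − 23.024 = -39.124 °C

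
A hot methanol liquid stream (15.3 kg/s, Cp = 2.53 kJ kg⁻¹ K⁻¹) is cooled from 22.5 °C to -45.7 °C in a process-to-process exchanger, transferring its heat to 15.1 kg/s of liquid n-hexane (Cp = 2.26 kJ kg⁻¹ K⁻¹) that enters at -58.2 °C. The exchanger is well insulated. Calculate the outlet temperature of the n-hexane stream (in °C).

T_c,out = 19.2 °C

Heat released by hot stream: Q = 15.3 × 2.53 × (22.5 − -45.7) = 2640 kJ/s
Energy balance on cold side (adiabatic exchanger): Q = ṁ_c·Cp_c·(T_c,out − T_c,in)
T_c,out = -58.2 + 2640/(15.1 × 2.26) = 19.159 °C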